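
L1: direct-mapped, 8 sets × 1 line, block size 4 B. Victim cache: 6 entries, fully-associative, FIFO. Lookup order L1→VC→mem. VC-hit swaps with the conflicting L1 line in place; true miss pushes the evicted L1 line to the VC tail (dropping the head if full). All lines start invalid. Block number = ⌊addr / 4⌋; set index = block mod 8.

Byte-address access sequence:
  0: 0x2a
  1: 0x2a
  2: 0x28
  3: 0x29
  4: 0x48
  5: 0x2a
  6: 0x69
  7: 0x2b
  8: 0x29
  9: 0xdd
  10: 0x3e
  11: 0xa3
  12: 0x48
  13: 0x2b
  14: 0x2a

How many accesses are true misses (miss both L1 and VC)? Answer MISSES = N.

#0 0x2a→b10/s2 MISS; vc=[]
#1 0x2a→b10/s2 L1-HIT; vc=[]
#2 0x28→b10/s2 L1-HIT; vc=[]
#3 0x29→b10/s2 L1-HIT; vc=[]
#4 0x48→b18/s2 MISS; vc=[10]
#5 0x2a→b10/s2 VC-HIT; vc=[18]
#6 0x69→b26/s2 MISS; vc=[18,10]
#7 0x2b→b10/s2 VC-HIT; vc=[18,26]
#8 0x29→b10/s2 L1-HIT; vc=[18,26]
#9 0xdd→b55/s7 MISS; vc=[18,26]
#10 0x3e→b15/s7 MISS; vc=[18,26,55]
#11 0xa3→b40/s0 MISS; vc=[18,26,55]
#12 0x48→b18/s2 VC-HIT; vc=[10,26,55]
#13 0x2b→b10/s2 VC-HIT; vc=[18,26,55]
#14 0x2a→b10/s2 L1-HIT; vc=[18,26,55]

MISSES = 6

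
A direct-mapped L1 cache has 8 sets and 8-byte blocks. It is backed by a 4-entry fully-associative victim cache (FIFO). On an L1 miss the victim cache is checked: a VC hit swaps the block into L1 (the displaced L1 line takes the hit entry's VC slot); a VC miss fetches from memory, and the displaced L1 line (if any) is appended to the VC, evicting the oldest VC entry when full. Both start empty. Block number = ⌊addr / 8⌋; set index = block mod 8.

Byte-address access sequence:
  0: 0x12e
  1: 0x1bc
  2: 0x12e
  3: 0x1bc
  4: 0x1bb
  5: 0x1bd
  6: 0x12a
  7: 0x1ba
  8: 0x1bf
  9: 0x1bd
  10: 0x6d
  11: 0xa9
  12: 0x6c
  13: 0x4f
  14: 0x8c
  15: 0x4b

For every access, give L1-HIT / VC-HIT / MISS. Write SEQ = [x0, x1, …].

SEQ = [MISS, MISS, L1-HIT, L1-HIT, L1-HIT, L1-HIT, L1-HIT, L1-HIT, L1-HIT, L1-HIT, MISS, MISS, VC-HIT, MISS, MISS, VC-HIT]

0: 0x12e (blk 37, set 5) → MISS  vc=[]
1: 0x1bc (blk 55, set 7) → MISS  vc=[]
2: 0x12e (blk 37, set 5) → L1-HIT  vc=[]
3: 0x1bc (blk 55, set 7) → L1-HIT  vc=[]
4: 0x1bb (blk 55, set 7) → L1-HIT  vc=[]
5: 0x1bd (blk 55, set 7) → L1-HIT  vc=[]
6: 0x12a (blk 37, set 5) → L1-HIT  vc=[]
7: 0x1ba (blk 55, set 7) → L1-HIT  vc=[]
8: 0x1bf (blk 55, set 7) → L1-HIT  vc=[]
9: 0x1bd (blk 55, set 7) → L1-HIT  vc=[]
10: 0x6d (blk 13, set 5) → MISS  vc=[37]
11: 0xa9 (blk 21, set 5) → MISS  vc=[37, 13]
12: 0x6c (blk 13, set 5) → VC-HIT  vc=[37, 21]
13: 0x4f (blk 9, set 1) → MISS  vc=[37, 21]
14: 0x8c (blk 17, set 1) → MISS  vc=[37, 21, 9]
15: 0x4b (blk 9, set 1) → VC-HIT  vc=[37, 21, 17]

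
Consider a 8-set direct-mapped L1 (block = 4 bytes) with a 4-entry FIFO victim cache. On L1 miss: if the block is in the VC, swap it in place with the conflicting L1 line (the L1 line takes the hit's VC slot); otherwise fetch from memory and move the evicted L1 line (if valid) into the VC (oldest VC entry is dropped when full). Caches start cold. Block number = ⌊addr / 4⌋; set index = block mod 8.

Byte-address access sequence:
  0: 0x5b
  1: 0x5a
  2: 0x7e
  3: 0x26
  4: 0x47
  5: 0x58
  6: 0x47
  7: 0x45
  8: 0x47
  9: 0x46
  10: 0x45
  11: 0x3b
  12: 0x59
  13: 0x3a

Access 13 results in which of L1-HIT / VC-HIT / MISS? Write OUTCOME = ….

#0 0x5b→b22/s6 MISS; vc=[]
#1 0x5a→b22/s6 L1-HIT; vc=[]
#2 0x7e→b31/s7 MISS; vc=[]
#3 0x26→b9/s1 MISS; vc=[]
#4 0x47→b17/s1 MISS; vc=[9]
#5 0x58→b22/s6 L1-HIT; vc=[9]
#6 0x47→b17/s1 L1-HIT; vc=[9]
#7 0x45→b17/s1 L1-HIT; vc=[9]
#8 0x47→b17/s1 L1-HIT; vc=[9]
#9 0x46→b17/s1 L1-HIT; vc=[9]
#10 0x45→b17/s1 L1-HIT; vc=[9]
#11 0x3b→b14/s6 MISS; vc=[9,22]
#12 0x59→b22/s6 VC-HIT; vc=[9,14]
#13 0x3a→b14/s6 VC-HIT; vc=[9,22]

OUTCOME = VC-HIT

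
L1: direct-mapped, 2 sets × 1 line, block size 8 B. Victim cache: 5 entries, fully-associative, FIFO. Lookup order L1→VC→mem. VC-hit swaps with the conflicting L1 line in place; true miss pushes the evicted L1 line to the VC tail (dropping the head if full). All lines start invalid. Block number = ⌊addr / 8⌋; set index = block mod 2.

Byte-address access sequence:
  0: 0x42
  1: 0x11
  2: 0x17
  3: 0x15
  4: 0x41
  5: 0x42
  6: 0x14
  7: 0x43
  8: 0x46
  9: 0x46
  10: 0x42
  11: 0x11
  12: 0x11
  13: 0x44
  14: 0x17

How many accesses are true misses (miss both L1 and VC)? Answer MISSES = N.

#0 0x42→b8/s0 MISS; vc=[]
#1 0x11→b2/s0 MISS; vc=[8]
#2 0x17→b2/s0 L1-HIT; vc=[8]
#3 0x15→b2/s0 L1-HIT; vc=[8]
#4 0x41→b8/s0 VC-HIT; vc=[2]
#5 0x42→b8/s0 L1-HIT; vc=[2]
#6 0x14→b2/s0 VC-HIT; vc=[8]
#7 0x43→b8/s0 VC-HIT; vc=[2]
#8 0x46→b8/s0 L1-HIT; vc=[2]
#9 0x46→b8/s0 L1-HIT; vc=[2]
#10 0x42→b8/s0 L1-HIT; vc=[2]
#11 0x11→b2/s0 VC-HIT; vc=[8]
#12 0x11→b2/s0 L1-HIT; vc=[8]
#13 0x44→b8/s0 VC-HIT; vc=[2]
#14 0x17→b2/s0 VC-HIT; vc=[8]

MISSES = 2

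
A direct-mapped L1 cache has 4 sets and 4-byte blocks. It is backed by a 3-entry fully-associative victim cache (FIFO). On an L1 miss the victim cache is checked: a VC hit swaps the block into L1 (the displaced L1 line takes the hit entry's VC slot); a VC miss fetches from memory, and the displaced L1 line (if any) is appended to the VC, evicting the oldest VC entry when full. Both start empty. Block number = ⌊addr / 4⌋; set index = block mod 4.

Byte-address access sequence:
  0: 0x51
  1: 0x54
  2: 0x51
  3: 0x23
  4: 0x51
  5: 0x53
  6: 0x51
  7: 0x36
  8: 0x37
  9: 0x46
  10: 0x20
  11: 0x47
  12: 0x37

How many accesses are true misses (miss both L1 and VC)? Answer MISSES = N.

MISSES = 5

#0 0x51→b20/s0 MISS; vc=[]
#1 0x54→b21/s1 MISS; vc=[]
#2 0x51→b20/s0 L1-HIT; vc=[]
#3 0x23→b8/s0 MISS; vc=[20]
#4 0x51→b20/s0 VC-HIT; vc=[8]
#5 0x53→b20/s0 L1-HIT; vc=[8]
#6 0x51→b20/s0 L1-HIT; vc=[8]
#7 0x36→b13/s1 MISS; vc=[8,21]
#8 0x37→b13/s1 L1-HIT; vc=[8,21]
#9 0x46→b17/s1 MISS; vc=[8,21,13]
#10 0x20→b8/s0 VC-HIT; vc=[20,21,13]
#11 0x47→b17/s1 L1-HIT; vc=[20,21,13]
#12 0x37→b13/s1 VC-HIT; vc=[20,21,17]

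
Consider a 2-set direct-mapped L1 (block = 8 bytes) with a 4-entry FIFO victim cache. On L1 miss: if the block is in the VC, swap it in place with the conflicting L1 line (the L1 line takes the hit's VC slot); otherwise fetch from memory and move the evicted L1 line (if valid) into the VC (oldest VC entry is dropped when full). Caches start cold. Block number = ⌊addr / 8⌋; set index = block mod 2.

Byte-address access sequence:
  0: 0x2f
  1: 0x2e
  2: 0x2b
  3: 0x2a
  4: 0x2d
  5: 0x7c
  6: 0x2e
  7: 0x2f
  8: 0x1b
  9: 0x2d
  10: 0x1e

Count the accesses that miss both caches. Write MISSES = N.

MISSES = 3

0: 0x2f (blk 5, set 1) → MISS  vc=[]
1: 0x2e (blk 5, set 1) → L1-HIT  vc=[]
2: 0x2b (blk 5, set 1) → L1-HIT  vc=[]
3: 0x2a (blk 5, set 1) → L1-HIT  vc=[]
4: 0x2d (blk 5, set 1) → L1-HIT  vc=[]
5: 0x7c (blk 15, set 1) → MISS  vc=[5]
6: 0x2e (blk 5, set 1) → VC-HIT  vc=[15]
7: 0x2f (blk 5, set 1) → L1-HIT  vc=[15]
8: 0x1b (blk 3, set 1) → MISS  vc=[15, 5]
9: 0x2d (blk 5, set 1) → VC-HIT  vc=[15, 3]
10: 0x1e (blk 3, set 1) → VC-HIT  vc=[15, 5]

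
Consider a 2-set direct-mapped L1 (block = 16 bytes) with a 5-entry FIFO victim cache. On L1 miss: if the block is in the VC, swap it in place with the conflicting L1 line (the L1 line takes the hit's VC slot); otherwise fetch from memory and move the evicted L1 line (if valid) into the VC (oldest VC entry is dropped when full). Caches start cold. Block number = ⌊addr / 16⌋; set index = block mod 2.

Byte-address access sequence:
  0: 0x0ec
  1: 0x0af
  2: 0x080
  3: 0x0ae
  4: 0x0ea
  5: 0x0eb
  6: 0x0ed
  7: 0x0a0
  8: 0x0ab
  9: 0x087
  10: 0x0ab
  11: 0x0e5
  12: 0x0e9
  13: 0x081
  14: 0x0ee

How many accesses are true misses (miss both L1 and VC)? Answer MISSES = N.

MISSES = 3

0: 0xec (blk 14, set 0) → MISS  vc=[]
1: 0xaf (blk 10, set 0) → MISS  vc=[14]
2: 0x80 (blk 8, set 0) → MISS  vc=[14, 10]
3: 0xae (blk 10, set 0) → VC-HIT  vc=[14, 8]
4: 0xea (blk 14, set 0) → VC-HIT  vc=[10, 8]
5: 0xeb (blk 14, set 0) → L1-HIT  vc=[10, 8]
6: 0xed (blk 14, set 0) → L1-HIT  vc=[10, 8]
7: 0xa0 (blk 10, set 0) → VC-HIT  vc=[14, 8]
8: 0xab (blk 10, set 0) → L1-HIT  vc=[14, 8]
9: 0x87 (blk 8, set 0) → VC-HIT  vc=[14, 10]
10: 0xab (blk 10, set 0) → VC-HIT  vc=[14, 8]
11: 0xe5 (blk 14, set 0) → VC-HIT  vc=[10, 8]
12: 0xe9 (blk 14, set 0) → L1-HIT  vc=[10, 8]
13: 0x81 (blk 8, set 0) → VC-HIT  vc=[10, 14]
14: 0xee (blk 14, set 0) → VC-HIT  vc=[10, 8]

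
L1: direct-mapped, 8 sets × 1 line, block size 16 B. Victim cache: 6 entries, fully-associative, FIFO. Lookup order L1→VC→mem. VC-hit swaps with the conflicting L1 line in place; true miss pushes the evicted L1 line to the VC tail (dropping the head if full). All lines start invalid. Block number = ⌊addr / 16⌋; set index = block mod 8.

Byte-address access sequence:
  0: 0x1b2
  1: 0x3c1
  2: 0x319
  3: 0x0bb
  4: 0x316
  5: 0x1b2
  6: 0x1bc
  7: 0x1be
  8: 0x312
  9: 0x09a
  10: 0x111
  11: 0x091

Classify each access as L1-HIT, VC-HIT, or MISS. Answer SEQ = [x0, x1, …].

#0 0x1b2→b27/s3 MISS; vc=[]
#1 0x3c1→b60/s4 MISS; vc=[]
#2 0x319→b49/s1 MISS; vc=[]
#3 0xbb→b11/s3 MISS; vc=[27]
#4 0x316→b49/s1 L1-HIT; vc=[27]
#5 0x1b2→b27/s3 VC-HIT; vc=[11]
#6 0x1bc→b27/s3 L1-HIT; vc=[11]
#7 0x1be→b27/s3 L1-HIT; vc=[11]
#8 0x312→b49/s1 L1-HIT; vc=[11]
#9 0x9a→b9/s1 MISS; vc=[11,49]
#10 0x111→b17/s1 MISS; vc=[11,49,9]
#11 0x91→b9/s1 VC-HIT; vc=[11,49,17]

SEQ = [MISS, MISS, MISS, MISS, L1-HIT, VC-HIT, L1-HIT, L1-HIT, L1-HIT, MISS, MISS, VC-HIT]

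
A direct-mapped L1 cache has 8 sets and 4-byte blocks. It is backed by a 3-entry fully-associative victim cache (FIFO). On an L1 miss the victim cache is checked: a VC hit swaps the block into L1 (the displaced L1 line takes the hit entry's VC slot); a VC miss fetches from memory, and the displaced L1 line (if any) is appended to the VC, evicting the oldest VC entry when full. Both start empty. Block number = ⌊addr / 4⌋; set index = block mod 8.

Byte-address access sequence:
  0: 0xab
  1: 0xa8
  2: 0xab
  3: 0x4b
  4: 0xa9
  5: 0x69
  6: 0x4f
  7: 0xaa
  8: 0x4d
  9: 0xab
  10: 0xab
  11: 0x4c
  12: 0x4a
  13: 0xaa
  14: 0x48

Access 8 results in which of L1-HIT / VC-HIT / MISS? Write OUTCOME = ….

OUTCOME = L1-HIT

#0 0xab→b42/s2 MISS; vc=[]
#1 0xa8→b42/s2 L1-HIT; vc=[]
#2 0xab→b42/s2 L1-HIT; vc=[]
#3 0x4b→b18/s2 MISS; vc=[42]
#4 0xa9→b42/s2 VC-HIT; vc=[18]
#5 0x69→b26/s2 MISS; vc=[18,42]
#6 0x4f→b19/s3 MISS; vc=[18,42]
#7 0xaa→b42/s2 VC-HIT; vc=[18,26]
#8 0x4d→b19/s3 L1-HIT; vc=[18,26]
#9 0xab→b42/s2 L1-HIT; vc=[18,26]
#10 0xab→b42/s2 L1-HIT; vc=[18,26]
#11 0x4c→b19/s3 L1-HIT; vc=[18,26]
#12 0x4a→b18/s2 VC-HIT; vc=[42,26]
#13 0xaa→b42/s2 VC-HIT; vc=[18,26]
#14 0x48→b18/s2 VC-HIT; vc=[42,26]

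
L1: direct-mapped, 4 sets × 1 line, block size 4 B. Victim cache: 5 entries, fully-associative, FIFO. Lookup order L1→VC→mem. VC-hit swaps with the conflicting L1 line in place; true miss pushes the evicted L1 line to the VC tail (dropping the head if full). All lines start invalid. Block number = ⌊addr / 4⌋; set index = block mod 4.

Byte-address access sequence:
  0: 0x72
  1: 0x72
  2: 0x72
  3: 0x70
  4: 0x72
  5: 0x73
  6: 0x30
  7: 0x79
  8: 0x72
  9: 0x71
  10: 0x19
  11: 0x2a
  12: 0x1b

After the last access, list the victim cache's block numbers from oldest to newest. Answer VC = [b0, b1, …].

0: 0x72 (blk 28, set 0) → MISS  vc=[]
1: 0x72 (blk 28, set 0) → L1-HIT  vc=[]
2: 0x72 (blk 28, set 0) → L1-HIT  vc=[]
3: 0x70 (blk 28, set 0) → L1-HIT  vc=[]
4: 0x72 (blk 28, set 0) → L1-HIT  vc=[]
5: 0x73 (blk 28, set 0) → L1-HIT  vc=[]
6: 0x30 (blk 12, set 0) → MISS  vc=[28]
7: 0x79 (blk 30, set 2) → MISS  vc=[28]
8: 0x72 (blk 28, set 0) → VC-HIT  vc=[12]
9: 0x71 (blk 28, set 0) → L1-HIT  vc=[12]
10: 0x19 (blk 6, set 2) → MISS  vc=[12, 30]
11: 0x2a (blk 10, set 2) → MISS  vc=[12, 30, 6]
12: 0x1b (blk 6, set 2) → VC-HIT  vc=[12, 30, 10]

VC = [12, 30, 10]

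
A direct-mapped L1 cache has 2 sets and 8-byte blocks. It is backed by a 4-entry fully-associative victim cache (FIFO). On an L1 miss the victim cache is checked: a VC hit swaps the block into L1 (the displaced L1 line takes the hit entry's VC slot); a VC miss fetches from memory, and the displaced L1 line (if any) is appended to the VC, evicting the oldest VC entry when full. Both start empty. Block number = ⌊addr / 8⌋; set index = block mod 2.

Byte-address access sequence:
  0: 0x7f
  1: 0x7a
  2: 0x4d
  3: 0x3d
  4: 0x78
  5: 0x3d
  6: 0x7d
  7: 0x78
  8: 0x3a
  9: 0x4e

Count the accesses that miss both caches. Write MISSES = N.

0: 0x7f (blk 15, set 1) → MISS  vc=[]
1: 0x7a (blk 15, set 1) → L1-HIT  vc=[]
2: 0x4d (blk 9, set 1) → MISS  vc=[15]
3: 0x3d (blk 7, set 1) → MISS  vc=[15, 9]
4: 0x78 (blk 15, set 1) → VC-HIT  vc=[7, 9]
5: 0x3d (blk 7, set 1) → VC-HIT  vc=[15, 9]
6: 0x7d (blk 15, set 1) → VC-HIT  vc=[7, 9]
7: 0x78 (blk 15, set 1) → L1-HIT  vc=[7, 9]
8: 0x3a (blk 7, set 1) → VC-HIT  vc=[15, 9]
9: 0x4e (blk 9, set 1) → VC-HIT  vc=[15, 7]

MISSES = 3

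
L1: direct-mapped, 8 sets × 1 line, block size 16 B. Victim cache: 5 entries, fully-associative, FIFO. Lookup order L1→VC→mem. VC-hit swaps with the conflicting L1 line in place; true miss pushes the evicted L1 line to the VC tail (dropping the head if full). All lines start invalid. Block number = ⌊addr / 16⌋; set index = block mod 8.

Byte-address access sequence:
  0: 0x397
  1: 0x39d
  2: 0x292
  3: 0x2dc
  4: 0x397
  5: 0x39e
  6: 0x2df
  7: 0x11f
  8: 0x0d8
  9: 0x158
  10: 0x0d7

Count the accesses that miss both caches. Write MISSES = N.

  [0] addr=0x397 blk=57 s=1: MISS | VC []
  [1] addr=0x39d blk=57 s=1: L1-HIT | VC []
  [2] addr=0x292 blk=41 s=1: MISS | VC [57]
  [3] addr=0x2dc blk=45 s=5: MISS | VC [57]
  [4] addr=0x397 blk=57 s=1: VC-HIT | VC [41]
  [5] addr=0x39e blk=57 s=1: L1-HIT | VC [41]
  [6] addr=0x2df blk=45 s=5: L1-HIT | VC [41]
  [7] addr=0x11f blk=17 s=1: MISS | VC [41, 57]
  [8] addr=0xd8 blk=13 s=5: MISS | VC [41, 57, 45]
  [9] addr=0x158 blk=21 s=5: MISS | VC [41, 57, 45, 13]
  [10] addr=0xd7 blk=13 s=5: VC-HIT | VC [41, 57, 45, 21]

MISSES = 6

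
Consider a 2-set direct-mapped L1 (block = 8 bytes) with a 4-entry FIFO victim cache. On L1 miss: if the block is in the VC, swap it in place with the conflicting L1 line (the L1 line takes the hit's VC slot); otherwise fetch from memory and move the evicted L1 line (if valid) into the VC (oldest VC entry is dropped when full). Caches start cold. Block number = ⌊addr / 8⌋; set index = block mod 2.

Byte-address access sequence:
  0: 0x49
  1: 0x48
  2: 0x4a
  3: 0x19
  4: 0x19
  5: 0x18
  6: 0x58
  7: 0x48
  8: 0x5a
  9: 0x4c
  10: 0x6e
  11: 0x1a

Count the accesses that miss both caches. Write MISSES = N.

MISSES = 4

  [0] addr=0x49 blk=9 s=1: MISS | VC []
  [1] addr=0x48 blk=9 s=1: L1-HIT | VC []
  [2] addr=0x4a blk=9 s=1: L1-HIT | VC []
  [3] addr=0x19 blk=3 s=1: MISS | VC [9]
  [4] addr=0x19 blk=3 s=1: L1-HIT | VC [9]
  [5] addr=0x18 blk=3 s=1: L1-HIT | VC [9]
  [6] addr=0x58 blk=11 s=1: MISS | VC [9, 3]
  [7] addr=0x48 blk=9 s=1: VC-HIT | VC [11, 3]
  [8] addr=0x5a blk=11 s=1: VC-HIT | VC [9, 3]
  [9] addr=0x4c blk=9 s=1: VC-HIT | VC [11, 3]
  [10] addr=0x6e blk=13 s=1: MISS | VC [11, 3, 9]
  [11] addr=0x1a blk=3 s=1: VC-HIT | VC [11, 13, 9]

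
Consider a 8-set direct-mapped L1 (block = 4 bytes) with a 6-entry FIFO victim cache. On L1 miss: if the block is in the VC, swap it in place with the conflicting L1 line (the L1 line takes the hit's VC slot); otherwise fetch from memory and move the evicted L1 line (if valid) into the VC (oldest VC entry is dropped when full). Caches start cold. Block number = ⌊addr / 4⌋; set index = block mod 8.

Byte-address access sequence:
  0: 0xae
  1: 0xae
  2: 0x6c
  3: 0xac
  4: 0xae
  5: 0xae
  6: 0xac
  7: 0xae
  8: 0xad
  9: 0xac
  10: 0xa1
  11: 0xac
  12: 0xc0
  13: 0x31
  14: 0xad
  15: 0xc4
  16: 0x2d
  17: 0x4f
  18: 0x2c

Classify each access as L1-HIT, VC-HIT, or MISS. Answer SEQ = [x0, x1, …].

SEQ = [MISS, L1-HIT, MISS, VC-HIT, L1-HIT, L1-HIT, L1-HIT, L1-HIT, L1-HIT, L1-HIT, MISS, L1-HIT, MISS, MISS, L1-HIT, MISS, MISS, MISS, VC-HIT]

  [0] addr=0xae blk=43 s=3: MISS | VC []
  [1] addr=0xae blk=43 s=3: L1-HIT | VC []
  [2] addr=0x6c blk=27 s=3: MISS | VC [43]
  [3] addr=0xac blk=43 s=3: VC-HIT | VC [27]
  [4] addr=0xae blk=43 s=3: L1-HIT | VC [27]
  [5] addr=0xae blk=43 s=3: L1-HIT | VC [27]
  [6] addr=0xac blk=43 s=3: L1-HIT | VC [27]
  [7] addr=0xae blk=43 s=3: L1-HIT | VC [27]
  [8] addr=0xad blk=43 s=3: L1-HIT | VC [27]
  [9] addr=0xac blk=43 s=3: L1-HIT | VC [27]
  [10] addr=0xa1 blk=40 s=0: MISS | VC [27]
  [11] addr=0xac blk=43 s=3: L1-HIT | VC [27]
  [12] addr=0xc0 blk=48 s=0: MISS | VC [27, 40]
  [13] addr=0x31 blk=12 s=4: MISS | VC [27, 40]
  [14] addr=0xad blk=43 s=3: L1-HIT | VC [27, 40]
  [15] addr=0xc4 blk=49 s=1: MISS | VC [27, 40]
  [16] addr=0x2d blk=11 s=3: MISS | VC [27, 40, 43]
  [17] addr=0x4f blk=19 s=3: MISS | VC [27, 40, 43, 11]
  [18] addr=0x2c blk=11 s=3: VC-HIT | VC [27, 40, 43, 19]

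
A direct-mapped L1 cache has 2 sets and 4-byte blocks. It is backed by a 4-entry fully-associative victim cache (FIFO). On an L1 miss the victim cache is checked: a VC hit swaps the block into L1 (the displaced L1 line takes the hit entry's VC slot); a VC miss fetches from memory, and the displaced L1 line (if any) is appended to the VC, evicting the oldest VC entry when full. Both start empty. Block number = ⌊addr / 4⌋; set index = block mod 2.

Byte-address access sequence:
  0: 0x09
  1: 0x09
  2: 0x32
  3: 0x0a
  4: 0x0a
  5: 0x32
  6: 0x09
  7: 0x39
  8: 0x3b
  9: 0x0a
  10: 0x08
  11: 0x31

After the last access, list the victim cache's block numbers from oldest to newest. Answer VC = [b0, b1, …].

VC = [2, 14]

  [0] addr=0x9 blk=2 s=0: MISS | VC []
  [1] addr=0x9 blk=2 s=0: L1-HIT | VC []
  [2] addr=0x32 blk=12 s=0: MISS | VC [2]
  [3] addr=0xa blk=2 s=0: VC-HIT | VC [12]
  [4] addr=0xa blk=2 s=0: L1-HIT | VC [12]
  [5] addr=0x32 blk=12 s=0: VC-HIT | VC [2]
  [6] addr=0x9 blk=2 s=0: VC-HIT | VC [12]
  [7] addr=0x39 blk=14 s=0: MISS | VC [12, 2]
  [8] addr=0x3b blk=14 s=0: L1-HIT | VC [12, 2]
  [9] addr=0xa blk=2 s=0: VC-HIT | VC [12, 14]
  [10] addr=0x8 blk=2 s=0: L1-HIT | VC [12, 14]
  [11] addr=0x31 blk=12 s=0: VC-HIT | VC [2, 14]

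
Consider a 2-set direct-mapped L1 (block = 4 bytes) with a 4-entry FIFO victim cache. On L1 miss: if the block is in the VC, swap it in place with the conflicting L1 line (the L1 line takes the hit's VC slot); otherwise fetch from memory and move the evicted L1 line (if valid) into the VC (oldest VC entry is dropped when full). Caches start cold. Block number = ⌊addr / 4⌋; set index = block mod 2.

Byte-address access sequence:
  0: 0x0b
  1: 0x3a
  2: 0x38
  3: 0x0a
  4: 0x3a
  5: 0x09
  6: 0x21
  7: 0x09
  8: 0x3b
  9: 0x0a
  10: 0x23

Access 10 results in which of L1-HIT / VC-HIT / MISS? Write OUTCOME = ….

OUTCOME = VC-HIT

0: 0xb (blk 2, set 0) → MISS  vc=[]
1: 0x3a (blk 14, set 0) → MISS  vc=[2]
2: 0x38 (blk 14, set 0) → L1-HIT  vc=[2]
3: 0xa (blk 2, set 0) → VC-HIT  vc=[14]
4: 0x3a (blk 14, set 0) → VC-HIT  vc=[2]
5: 0x9 (blk 2, set 0) → VC-HIT  vc=[14]
6: 0x21 (blk 8, set 0) → MISS  vc=[14, 2]
7: 0x9 (blk 2, set 0) → VC-HIT  vc=[14, 8]
8: 0x3b (blk 14, set 0) → VC-HIT  vc=[2, 8]
9: 0xa (blk 2, set 0) → VC-HIT  vc=[14, 8]
10: 0x23 (blk 8, set 0) → VC-HIT  vc=[14, 2]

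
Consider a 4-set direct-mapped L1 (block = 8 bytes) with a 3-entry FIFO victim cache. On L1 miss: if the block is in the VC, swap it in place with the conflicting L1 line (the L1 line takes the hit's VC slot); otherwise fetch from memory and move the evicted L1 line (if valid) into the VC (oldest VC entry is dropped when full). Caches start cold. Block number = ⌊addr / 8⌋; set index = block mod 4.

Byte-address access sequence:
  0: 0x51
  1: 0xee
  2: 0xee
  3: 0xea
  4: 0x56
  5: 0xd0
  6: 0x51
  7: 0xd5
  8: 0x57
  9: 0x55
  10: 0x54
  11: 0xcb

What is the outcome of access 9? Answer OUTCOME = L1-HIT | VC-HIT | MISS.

  [0] addr=0x51 blk=10 s=2: MISS | VC []
  [1] addr=0xee blk=29 s=1: MISS | VC []
  [2] addr=0xee blk=29 s=1: L1-HIT | VC []
  [3] addr=0xea blk=29 s=1: L1-HIT | VC []
  [4] addr=0x56 blk=10 s=2: L1-HIT | VC []
  [5] addr=0xd0 blk=26 s=2: MISS | VC [10]
  [6] addr=0x51 blk=10 s=2: VC-HIT | VC [26]
  [7] addr=0xd5 blk=26 s=2: VC-HIT | VC [10]
  [8] addr=0x57 blk=10 s=2: VC-HIT | VC [26]
  [9] addr=0x55 blk=10 s=2: L1-HIT | VC [26]
  [10] addr=0x54 blk=10 s=2: L1-HIT | VC [26]
  [11] addr=0xcb blk=25 s=1: MISS | VC [26, 29]

OUTCOME = L1-HIT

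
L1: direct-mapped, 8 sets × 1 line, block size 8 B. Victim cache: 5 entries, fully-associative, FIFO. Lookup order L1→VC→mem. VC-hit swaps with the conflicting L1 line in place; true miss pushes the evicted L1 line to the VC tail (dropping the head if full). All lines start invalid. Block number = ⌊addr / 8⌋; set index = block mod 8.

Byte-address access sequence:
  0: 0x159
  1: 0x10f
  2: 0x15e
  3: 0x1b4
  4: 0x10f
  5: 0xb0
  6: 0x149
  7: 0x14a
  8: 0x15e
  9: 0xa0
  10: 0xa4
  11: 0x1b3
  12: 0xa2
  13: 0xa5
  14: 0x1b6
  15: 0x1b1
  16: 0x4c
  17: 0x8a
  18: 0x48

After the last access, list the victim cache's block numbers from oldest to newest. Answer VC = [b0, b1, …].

  [0] addr=0x159 blk=43 s=3: MISS | VC []
  [1] addr=0x10f blk=33 s=1: MISS | VC []
  [2] addr=0x15e blk=43 s=3: L1-HIT | VC []
  [3] addr=0x1b4 blk=54 s=6: MISS | VC []
  [4] addr=0x10f blk=33 s=1: L1-HIT | VC []
  [5] addr=0xb0 blk=22 s=6: MISS | VC [54]
  [6] addr=0x149 blk=41 s=1: MISS | VC [54, 33]
  [7] addr=0x14a blk=41 s=1: L1-HIT | VC [54, 33]
  [8] addr=0x15e blk=43 s=3: L1-HIT | VC [54, 33]
  [9] addr=0xa0 blk=20 s=4: MISS | VC [54, 33]
  [10] addr=0xa4 blk=20 s=4: L1-HIT | VC [54, 33]
  [11] addr=0x1b3 blk=54 s=6: VC-HIT | VC [22, 33]
  [12] addr=0xa2 blk=20 s=4: L1-HIT | VC [22, 33]
  [13] addr=0xa5 blk=20 s=4: L1-HIT | VC [22, 33]
  [14] addr=0x1b6 blk=54 s=6: L1-HIT | VC [22, 33]
  [15] addr=0x1b1 blk=54 s=6: L1-HIT | VC [22, 33]
  [16] addr=0x4c blk=9 s=1: MISS | VC [22, 33, 41]
  [17] addr=0x8a blk=17 s=1: MISS | VC [22, 33, 41, 9]
  [18] addr=0x48 blk=9 s=1: VC-HIT | VC [22, 33, 41, 17]

VC = [22, 33, 41, 17]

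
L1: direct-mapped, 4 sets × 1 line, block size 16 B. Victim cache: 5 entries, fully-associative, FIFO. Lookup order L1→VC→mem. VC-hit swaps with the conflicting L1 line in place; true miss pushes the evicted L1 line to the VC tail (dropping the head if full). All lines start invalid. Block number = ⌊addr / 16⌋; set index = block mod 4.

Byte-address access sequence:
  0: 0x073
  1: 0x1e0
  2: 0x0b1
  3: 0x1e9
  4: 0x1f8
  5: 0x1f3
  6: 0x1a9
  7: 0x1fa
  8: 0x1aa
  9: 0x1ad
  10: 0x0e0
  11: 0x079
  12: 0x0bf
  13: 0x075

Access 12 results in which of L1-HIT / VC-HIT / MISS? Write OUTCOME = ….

#0 0x73→b7/s3 MISS; vc=[]
#1 0x1e0→b30/s2 MISS; vc=[]
#2 0xb1→b11/s3 MISS; vc=[7]
#3 0x1e9→b30/s2 L1-HIT; vc=[7]
#4 0x1f8→b31/s3 MISS; vc=[7,11]
#5 0x1f3→b31/s3 L1-HIT; vc=[7,11]
#6 0x1a9→b26/s2 MISS; vc=[7,11,30]
#7 0x1fa→b31/s3 L1-HIT; vc=[7,11,30]
#8 0x1aa→b26/s2 L1-HIT; vc=[7,11,30]
#9 0x1ad→b26/s2 L1-HIT; vc=[7,11,30]
#10 0xe0→b14/s2 MISS; vc=[7,11,30,26]
#11 0x79→b7/s3 VC-HIT; vc=[31,11,30,26]
#12 0xbf→b11/s3 VC-HIT; vc=[31,7,30,26]
#13 0x75→b7/s3 VC-HIT; vc=[31,11,30,26]

OUTCOME = VC-HIT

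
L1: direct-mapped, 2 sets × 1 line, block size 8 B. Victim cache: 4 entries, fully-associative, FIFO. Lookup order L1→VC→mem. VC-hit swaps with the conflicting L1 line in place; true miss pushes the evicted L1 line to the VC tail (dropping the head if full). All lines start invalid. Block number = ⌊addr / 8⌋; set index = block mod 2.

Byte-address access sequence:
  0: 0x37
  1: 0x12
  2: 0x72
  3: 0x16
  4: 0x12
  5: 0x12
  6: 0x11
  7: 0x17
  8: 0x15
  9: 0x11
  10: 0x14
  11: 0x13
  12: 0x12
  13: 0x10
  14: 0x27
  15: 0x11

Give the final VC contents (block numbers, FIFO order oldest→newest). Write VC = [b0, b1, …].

0: 0x37 (blk 6, set 0) → MISS  vc=[]
1: 0x12 (blk 2, set 0) → MISS  vc=[6]
2: 0x72 (blk 14, set 0) → MISS  vc=[6, 2]
3: 0x16 (blk 2, set 0) → VC-HIT  vc=[6, 14]
4: 0x12 (blk 2, set 0) → L1-HIT  vc=[6, 14]
5: 0x12 (blk 2, set 0) → L1-HIT  vc=[6, 14]
6: 0x11 (blk 2, set 0) → L1-HIT  vc=[6, 14]
7: 0x17 (blk 2, set 0) → L1-HIT  vc=[6, 14]
8: 0x15 (blk 2, set 0) → L1-HIT  vc=[6, 14]
9: 0x11 (blk 2, set 0) → L1-HIT  vc=[6, 14]
10: 0x14 (blk 2, set 0) → L1-HIT  vc=[6, 14]
11: 0x13 (blk 2, set 0) → L1-HIT  vc=[6, 14]
12: 0x12 (blk 2, set 0) → L1-HIT  vc=[6, 14]
13: 0x10 (blk 2, set 0) → L1-HIT  vc=[6, 14]
14: 0x27 (blk 4, set 0) → MISS  vc=[6, 14, 2]
15: 0x11 (blk 2, set 0) → VC-HIT  vc=[6, 14, 4]

VC = [6, 14, 4]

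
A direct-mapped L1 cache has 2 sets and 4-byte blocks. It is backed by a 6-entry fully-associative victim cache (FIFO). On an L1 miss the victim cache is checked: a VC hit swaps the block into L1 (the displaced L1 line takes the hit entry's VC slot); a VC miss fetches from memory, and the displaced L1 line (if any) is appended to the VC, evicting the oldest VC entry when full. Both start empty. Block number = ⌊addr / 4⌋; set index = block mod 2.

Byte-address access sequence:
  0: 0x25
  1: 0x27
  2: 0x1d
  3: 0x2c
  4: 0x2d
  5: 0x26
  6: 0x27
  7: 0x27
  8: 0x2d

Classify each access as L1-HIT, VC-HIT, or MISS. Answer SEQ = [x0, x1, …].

  [0] addr=0x25 blk=9 s=1: MISS | VC []
  [1] addr=0x27 blk=9 s=1: L1-HIT | VC []
  [2] addr=0x1d blk=7 s=1: MISS | VC [9]
  [3] addr=0x2c blk=11 s=1: MISS | VC [9, 7]
  [4] addr=0x2d blk=11 s=1: L1-HIT | VC [9, 7]
  [5] addr=0x26 blk=9 s=1: VC-HIT | VC [11, 7]
  [6] addr=0x27 blk=9 s=1: L1-HIT | VC [11, 7]
  [7] addr=0x27 blk=9 s=1: L1-HIT | VC [11, 7]
  [8] addr=0x2d blk=11 s=1: VC-HIT | VC [9, 7]

SEQ = [MISS, L1-HIT, MISS, MISS, L1-HIT, VC-HIT, L1-HIT, L1-HIT, VC-HIT]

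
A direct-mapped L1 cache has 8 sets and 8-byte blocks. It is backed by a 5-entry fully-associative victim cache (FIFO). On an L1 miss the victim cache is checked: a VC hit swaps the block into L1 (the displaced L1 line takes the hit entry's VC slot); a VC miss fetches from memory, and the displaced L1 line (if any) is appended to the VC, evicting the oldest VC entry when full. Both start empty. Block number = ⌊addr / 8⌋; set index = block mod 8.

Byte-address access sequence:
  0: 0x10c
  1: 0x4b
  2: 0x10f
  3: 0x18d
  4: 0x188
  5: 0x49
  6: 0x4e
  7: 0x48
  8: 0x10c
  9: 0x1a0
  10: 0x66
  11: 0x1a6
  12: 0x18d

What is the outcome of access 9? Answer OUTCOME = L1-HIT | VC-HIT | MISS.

#0 0x10c→b33/s1 MISS; vc=[]
#1 0x4b→b9/s1 MISS; vc=[33]
#2 0x10f→b33/s1 VC-HIT; vc=[9]
#3 0x18d→b49/s1 MISS; vc=[9,33]
#4 0x188→b49/s1 L1-HIT; vc=[9,33]
#5 0x49→b9/s1 VC-HIT; vc=[49,33]
#6 0x4e→b9/s1 L1-HIT; vc=[49,33]
#7 0x48→b9/s1 L1-HIT; vc=[49,33]
#8 0x10c→b33/s1 VC-HIT; vc=[49,9]
#9 0x1a0→b52/s4 MISS; vc=[49,9]
#10 0x66→b12/s4 MISS; vc=[49,9,52]
#11 0x1a6→b52/s4 VC-HIT; vc=[49,9,12]
#12 0x18d→b49/s1 VC-HIT; vc=[33,9,12]

OUTCOME = MISS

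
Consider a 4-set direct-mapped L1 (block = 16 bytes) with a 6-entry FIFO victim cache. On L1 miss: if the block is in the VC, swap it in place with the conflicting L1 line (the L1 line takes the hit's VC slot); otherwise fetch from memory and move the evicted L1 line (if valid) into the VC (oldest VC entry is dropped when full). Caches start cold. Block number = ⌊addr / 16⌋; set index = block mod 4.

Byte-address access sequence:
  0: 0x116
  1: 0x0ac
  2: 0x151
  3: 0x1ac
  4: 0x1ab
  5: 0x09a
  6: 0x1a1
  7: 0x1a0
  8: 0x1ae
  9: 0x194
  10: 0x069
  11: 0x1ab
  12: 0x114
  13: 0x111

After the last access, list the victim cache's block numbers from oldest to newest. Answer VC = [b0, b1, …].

0: 0x116 (blk 17, set 1) → MISS  vc=[]
1: 0xac (blk 10, set 2) → MISS  vc=[]
2: 0x151 (blk 21, set 1) → MISS  vc=[17]
3: 0x1ac (blk 26, set 2) → MISS  vc=[17, 10]
4: 0x1ab (blk 26, set 2) → L1-HIT  vc=[17, 10]
5: 0x9a (blk 9, set 1) → MISS  vc=[17, 10, 21]
6: 0x1a1 (blk 26, set 2) → L1-HIT  vc=[17, 10, 21]
7: 0x1a0 (blk 26, set 2) → L1-HIT  vc=[17, 10, 21]
8: 0x1ae (blk 26, set 2) → L1-HIT  vc=[17, 10, 21]
9: 0x194 (blk 25, set 1) → MISS  vc=[17, 10, 21, 9]
10: 0x69 (blk 6, set 2) → MISS  vc=[17, 10, 21, 9, 26]
11: 0x1ab (blk 26, set 2) → VC-HIT  vc=[17, 10, 21, 9, 6]
12: 0x114 (blk 17, set 1) → VC-HIT  vc=[25, 10, 21, 9, 6]
13: 0x111 (blk 17, set 1) → L1-HIT  vc=[25, 10, 21, 9, 6]

VC = [25, 10, 21, 9, 6]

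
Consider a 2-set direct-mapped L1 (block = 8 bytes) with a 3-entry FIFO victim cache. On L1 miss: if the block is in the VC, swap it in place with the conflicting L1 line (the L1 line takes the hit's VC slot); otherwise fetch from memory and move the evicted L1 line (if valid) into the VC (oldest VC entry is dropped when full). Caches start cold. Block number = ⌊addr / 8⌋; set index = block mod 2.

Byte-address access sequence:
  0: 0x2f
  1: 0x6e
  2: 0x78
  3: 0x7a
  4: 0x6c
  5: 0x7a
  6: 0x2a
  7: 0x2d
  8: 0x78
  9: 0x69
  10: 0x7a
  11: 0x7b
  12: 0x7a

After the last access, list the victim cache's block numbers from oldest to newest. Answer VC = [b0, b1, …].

0: 0x2f (blk 5, set 1) → MISS  vc=[]
1: 0x6e (blk 13, set 1) → MISS  vc=[5]
2: 0x78 (blk 15, set 1) → MISS  vc=[5, 13]
3: 0x7a (blk 15, set 1) → L1-HIT  vc=[5, 13]
4: 0x6c (blk 13, set 1) → VC-HIT  vc=[5, 15]
5: 0x7a (blk 15, set 1) → VC-HIT  vc=[5, 13]
6: 0x2a (blk 5, set 1) → VC-HIT  vc=[15, 13]
7: 0x2d (blk 5, set 1) → L1-HIT  vc=[15, 13]
8: 0x78 (blk 15, set 1) → VC-HIT  vc=[5, 13]
9: 0x69 (blk 13, set 1) → VC-HIT  vc=[5, 15]
10: 0x7a (blk 15, set 1) → VC-HIT  vc=[5, 13]
11: 0x7b (blk 15, set 1) → L1-HIT  vc=[5, 13]
12: 0x7a (blk 15, set 1) → L1-HIT  vc=[5, 13]

VC = [5, 13]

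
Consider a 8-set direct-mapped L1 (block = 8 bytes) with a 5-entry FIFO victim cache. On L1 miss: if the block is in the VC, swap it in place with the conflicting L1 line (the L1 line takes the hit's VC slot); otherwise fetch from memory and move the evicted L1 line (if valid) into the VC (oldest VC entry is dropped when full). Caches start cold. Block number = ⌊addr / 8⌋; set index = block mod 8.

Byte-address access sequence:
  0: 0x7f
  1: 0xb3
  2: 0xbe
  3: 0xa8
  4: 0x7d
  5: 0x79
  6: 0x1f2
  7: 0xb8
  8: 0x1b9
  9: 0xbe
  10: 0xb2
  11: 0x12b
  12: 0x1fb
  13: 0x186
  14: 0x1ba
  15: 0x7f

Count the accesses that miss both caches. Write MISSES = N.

MISSES = 9

#0 0x7f→b15/s7 MISS; vc=[]
#1 0xb3→b22/s6 MISS; vc=[]
#2 0xbe→b23/s7 MISS; vc=[15]
#3 0xa8→b21/s5 MISS; vc=[15]
#4 0x7d→b15/s7 VC-HIT; vc=[23]
#5 0x79→b15/s7 L1-HIT; vc=[23]
#6 0x1f2→b62/s6 MISS; vc=[23,22]
#7 0xb8→b23/s7 VC-HIT; vc=[15,22]
#8 0x1b9→b55/s7 MISS; vc=[15,22,23]
#9 0xbe→b23/s7 VC-HIT; vc=[15,22,55]
#10 0xb2→b22/s6 VC-HIT; vc=[15,62,55]
#11 0x12b→b37/s5 MISS; vc=[15,62,55,21]
#12 0x1fb→b63/s7 MISS; vc=[15,62,55,21,23]
#13 0x186→b48/s0 MISS; vc=[15,62,55,21,23]
#14 0x1ba→b55/s7 VC-HIT; vc=[15,62,63,21,23]
#15 0x7f→b15/s7 VC-HIT; vc=[55,62,63,21,23]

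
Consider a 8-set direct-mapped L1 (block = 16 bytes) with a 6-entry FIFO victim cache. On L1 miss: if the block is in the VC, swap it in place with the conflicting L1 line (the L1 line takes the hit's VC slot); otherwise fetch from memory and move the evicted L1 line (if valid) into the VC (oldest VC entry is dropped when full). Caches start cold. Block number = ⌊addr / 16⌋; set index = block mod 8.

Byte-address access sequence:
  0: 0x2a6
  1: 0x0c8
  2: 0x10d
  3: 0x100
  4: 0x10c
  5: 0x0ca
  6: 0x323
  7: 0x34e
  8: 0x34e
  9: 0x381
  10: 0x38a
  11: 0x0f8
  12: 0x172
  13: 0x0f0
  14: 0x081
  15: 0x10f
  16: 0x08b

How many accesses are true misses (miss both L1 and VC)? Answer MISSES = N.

  [0] addr=0x2a6 blk=42 s=2: MISS | VC []
  [1] addr=0xc8 blk=12 s=4: MISS | VC []
  [2] addr=0x10d blk=16 s=0: MISS | VC []
  [3] addr=0x100 blk=16 s=0: L1-HIT | VC []
  [4] addr=0x10c blk=16 s=0: L1-HIT | VC []
  [5] addr=0xca blk=12 s=4: L1-HIT | VC []
  [6] addr=0x323 blk=50 s=2: MISS | VC [42]
  [7] addr=0x34e blk=52 s=4: MISS | VC [42, 12]
  [8] addr=0x34e blk=52 s=4: L1-HIT | VC [42, 12]
  [9] addr=0x381 blk=56 s=0: MISS | VC [42, 12, 16]
  [10] addr=0x38a blk=56 s=0: L1-HIT | VC [42, 12, 16]
  [11] addr=0xf8 blk=15 s=7: MISS | VC [42, 12, 16]
  [12] addr=0x172 blk=23 s=7: MISS | VC [42, 12, 16, 15]
  [13] addr=0xf0 blk=15 s=7: VC-HIT | VC [42, 12, 16, 23]
  [14] addr=0x81 blk=8 s=0: MISS | VC [42, 12, 16, 23, 56]
  [15] addr=0x10f blk=16 s=0: VC-HIT | VC [42, 12, 8, 23, 56]
  [16] addr=0x8b blk=8 s=0: VC-HIT | VC [42, 12, 16, 23, 56]

MISSES = 9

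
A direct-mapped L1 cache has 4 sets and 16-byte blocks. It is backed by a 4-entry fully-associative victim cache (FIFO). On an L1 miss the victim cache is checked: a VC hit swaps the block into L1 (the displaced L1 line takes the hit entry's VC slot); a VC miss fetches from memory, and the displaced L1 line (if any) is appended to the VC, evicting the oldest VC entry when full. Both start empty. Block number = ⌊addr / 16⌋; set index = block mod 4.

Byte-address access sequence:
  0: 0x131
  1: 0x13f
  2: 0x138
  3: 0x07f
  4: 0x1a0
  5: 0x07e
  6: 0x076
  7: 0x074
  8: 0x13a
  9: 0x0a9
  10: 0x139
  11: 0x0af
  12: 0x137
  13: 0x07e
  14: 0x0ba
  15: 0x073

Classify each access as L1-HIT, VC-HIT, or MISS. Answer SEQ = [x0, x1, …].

SEQ = [MISS, L1-HIT, L1-HIT, MISS, MISS, L1-HIT, L1-HIT, L1-HIT, VC-HIT, MISS, L1-HIT, L1-HIT, L1-HIT, VC-HIT, MISS, VC-HIT]

#0 0x131→b19/s3 MISS; vc=[]
#1 0x13f→b19/s3 L1-HIT; vc=[]
#2 0x138→b19/s3 L1-HIT; vc=[]
#3 0x7f→b7/s3 MISS; vc=[19]
#4 0x1a0→b26/s2 MISS; vc=[19]
#5 0x7e→b7/s3 L1-HIT; vc=[19]
#6 0x76→b7/s3 L1-HIT; vc=[19]
#7 0x74→b7/s3 L1-HIT; vc=[19]
#8 0x13a→b19/s3 VC-HIT; vc=[7]
#9 0xa9→b10/s2 MISS; vc=[7,26]
#10 0x139→b19/s3 L1-HIT; vc=[7,26]
#11 0xaf→b10/s2 L1-HIT; vc=[7,26]
#12 0x137→b19/s3 L1-HIT; vc=[7,26]
#13 0x7e→b7/s3 VC-HIT; vc=[19,26]
#14 0xba→b11/s3 MISS; vc=[19,26,7]
#15 0x73→b7/s3 VC-HIT; vc=[19,26,11]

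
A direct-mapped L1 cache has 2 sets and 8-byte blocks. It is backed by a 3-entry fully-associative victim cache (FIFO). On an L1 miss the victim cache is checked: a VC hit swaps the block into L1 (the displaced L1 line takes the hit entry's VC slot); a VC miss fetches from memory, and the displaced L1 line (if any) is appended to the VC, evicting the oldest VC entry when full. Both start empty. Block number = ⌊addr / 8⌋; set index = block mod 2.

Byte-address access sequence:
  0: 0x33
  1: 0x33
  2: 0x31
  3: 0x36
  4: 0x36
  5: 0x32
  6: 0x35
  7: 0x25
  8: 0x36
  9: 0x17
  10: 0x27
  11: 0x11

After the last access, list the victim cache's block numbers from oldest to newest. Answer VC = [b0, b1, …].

#0 0x33→b6/s0 MISS; vc=[]
#1 0x33→b6/s0 L1-HIT; vc=[]
#2 0x31→b6/s0 L1-HIT; vc=[]
#3 0x36→b6/s0 L1-HIT; vc=[]
#4 0x36→b6/s0 L1-HIT; vc=[]
#5 0x32→b6/s0 L1-HIT; vc=[]
#6 0x35→b6/s0 L1-HIT; vc=[]
#7 0x25→b4/s0 MISS; vc=[6]
#8 0x36→b6/s0 VC-HIT; vc=[4]
#9 0x17→b2/s0 MISS; vc=[4,6]
#10 0x27→b4/s0 VC-HIT; vc=[2,6]
#11 0x11→b2/s0 VC-HIT; vc=[4,6]

VC = [4, 6]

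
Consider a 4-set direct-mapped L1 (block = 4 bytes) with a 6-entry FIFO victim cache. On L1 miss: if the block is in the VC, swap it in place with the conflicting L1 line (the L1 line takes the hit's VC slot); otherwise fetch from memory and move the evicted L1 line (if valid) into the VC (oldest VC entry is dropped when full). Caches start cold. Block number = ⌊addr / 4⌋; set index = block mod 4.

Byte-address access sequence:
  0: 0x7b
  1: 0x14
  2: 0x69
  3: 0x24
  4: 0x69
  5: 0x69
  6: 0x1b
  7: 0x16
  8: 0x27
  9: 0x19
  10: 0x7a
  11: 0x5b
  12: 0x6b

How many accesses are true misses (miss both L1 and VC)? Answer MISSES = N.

0: 0x7b (blk 30, set 2) → MISS  vc=[]
1: 0x14 (blk 5, set 1) → MISS  vc=[]
2: 0x69 (blk 26, set 2) → MISS  vc=[30]
3: 0x24 (blk 9, set 1) → MISS  vc=[30, 5]
4: 0x69 (blk 26, set 2) → L1-HIT  vc=[30, 5]
5: 0x69 (blk 26, set 2) → L1-HIT  vc=[30, 5]
6: 0x1b (blk 6, set 2) → MISS  vc=[30, 5, 26]
7: 0x16 (blk 5, set 1) → VC-HIT  vc=[30, 9, 26]
8: 0x27 (blk 9, set 1) → VC-HIT  vc=[30, 5, 26]
9: 0x19 (blk 6, set 2) → L1-HIT  vc=[30, 5, 26]
10: 0x7a (blk 30, set 2) → VC-HIT  vc=[6, 5, 26]
11: 0x5b (blk 22, set 2) → MISS  vc=[6, 5, 26, 30]
12: 0x6b (blk 26, set 2) → VC-HIT  vc=[6, 5, 22, 30]

MISSES = 6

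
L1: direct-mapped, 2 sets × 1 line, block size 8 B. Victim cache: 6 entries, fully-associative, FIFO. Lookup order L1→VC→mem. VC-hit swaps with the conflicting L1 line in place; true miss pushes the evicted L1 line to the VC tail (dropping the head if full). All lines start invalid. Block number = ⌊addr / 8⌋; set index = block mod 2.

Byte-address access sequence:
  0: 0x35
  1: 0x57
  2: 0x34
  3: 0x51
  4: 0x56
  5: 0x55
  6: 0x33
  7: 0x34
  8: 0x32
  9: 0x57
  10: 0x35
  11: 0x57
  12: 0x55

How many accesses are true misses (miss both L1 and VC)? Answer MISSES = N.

  [0] addr=0x35 blk=6 s=0: MISS | VC []
  [1] addr=0x57 blk=10 s=0: MISS | VC [6]
  [2] addr=0x34 blk=6 s=0: VC-HIT | VC [10]
  [3] addr=0x51 blk=10 s=0: VC-HIT | VC [6]
  [4] addr=0x56 blk=10 s=0: L1-HIT | VC [6]
  [5] addr=0x55 blk=10 s=0: L1-HIT | VC [6]
  [6] addr=0x33 blk=6 s=0: VC-HIT | VC [10]
  [7] addr=0x34 blk=6 s=0: L1-HIT | VC [10]
  [8] addr=0x32 blk=6 s=0: L1-HIT | VC [10]
  [9] addr=0x57 blk=10 s=0: VC-HIT | VC [6]
  [10] addr=0x35 blk=6 s=0: VC-HIT | VC [10]
  [11] addr=0x57 blk=10 s=0: VC-HIT | VC [6]
  [12] addr=0x55 blk=10 s=0: L1-HIT | VC [6]

MISSES = 2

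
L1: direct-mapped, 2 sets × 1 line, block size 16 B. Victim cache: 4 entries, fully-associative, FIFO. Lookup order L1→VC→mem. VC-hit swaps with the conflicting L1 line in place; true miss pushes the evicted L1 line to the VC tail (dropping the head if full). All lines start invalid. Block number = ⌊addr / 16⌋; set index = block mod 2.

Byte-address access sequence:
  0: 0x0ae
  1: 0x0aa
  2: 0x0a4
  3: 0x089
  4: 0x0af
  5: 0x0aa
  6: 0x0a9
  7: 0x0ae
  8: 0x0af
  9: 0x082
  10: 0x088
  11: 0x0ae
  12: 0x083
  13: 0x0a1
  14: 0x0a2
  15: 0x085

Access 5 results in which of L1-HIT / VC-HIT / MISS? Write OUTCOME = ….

#0 0xae→b10/s0 MISS; vc=[]
#1 0xaa→b10/s0 L1-HIT; vc=[]
#2 0xa4→b10/s0 L1-HIT; vc=[]
#3 0x89→b8/s0 MISS; vc=[10]
#4 0xaf→b10/s0 VC-HIT; vc=[8]
#5 0xaa→b10/s0 L1-HIT; vc=[8]
#6 0xa9→b10/s0 L1-HIT; vc=[8]
#7 0xae→b10/s0 L1-HIT; vc=[8]
#8 0xaf→b10/s0 L1-HIT; vc=[8]
#9 0x82→b8/s0 VC-HIT; vc=[10]
#10 0x88→b8/s0 L1-HIT; vc=[10]
#11 0xae→b10/s0 VC-HIT; vc=[8]
#12 0x83→b8/s0 VC-HIT; vc=[10]
#13 0xa1→b10/s0 VC-HIT; vc=[8]
#14 0xa2→b10/s0 L1-HIT; vc=[8]
#15 0x85→b8/s0 VC-HIT; vc=[10]

OUTCOME = L1-HIT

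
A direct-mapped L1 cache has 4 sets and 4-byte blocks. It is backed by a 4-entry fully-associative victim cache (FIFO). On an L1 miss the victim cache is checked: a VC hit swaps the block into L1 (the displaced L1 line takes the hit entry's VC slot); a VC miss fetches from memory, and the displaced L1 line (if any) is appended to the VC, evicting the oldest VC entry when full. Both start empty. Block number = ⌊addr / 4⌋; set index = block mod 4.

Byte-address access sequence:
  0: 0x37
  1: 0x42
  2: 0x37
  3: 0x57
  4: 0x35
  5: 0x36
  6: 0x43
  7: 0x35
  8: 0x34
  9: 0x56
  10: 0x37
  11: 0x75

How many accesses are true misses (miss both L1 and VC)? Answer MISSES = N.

MISSES = 4

0: 0x37 (blk 13, set 1) → MISS  vc=[]
1: 0x42 (blk 16, set 0) → MISS  vc=[]
2: 0x37 (blk 13, set 1) → L1-HIT  vc=[]
3: 0x57 (blk 21, set 1) → MISS  vc=[13]
4: 0x35 (blk 13, set 1) → VC-HIT  vc=[21]
5: 0x36 (blk 13, set 1) → L1-HIT  vc=[21]
6: 0x43 (blk 16, set 0) → L1-HIT  vc=[21]
7: 0x35 (blk 13, set 1) → L1-HIT  vc=[21]
8: 0x34 (blk 13, set 1) → L1-HIT  vc=[21]
9: 0x56 (blk 21, set 1) → VC-HIT  vc=[13]
10: 0x37 (blk 13, set 1) → VC-HIT  vc=[21]
11: 0x75 (blk 29, set 1) → MISS  vc=[21, 13]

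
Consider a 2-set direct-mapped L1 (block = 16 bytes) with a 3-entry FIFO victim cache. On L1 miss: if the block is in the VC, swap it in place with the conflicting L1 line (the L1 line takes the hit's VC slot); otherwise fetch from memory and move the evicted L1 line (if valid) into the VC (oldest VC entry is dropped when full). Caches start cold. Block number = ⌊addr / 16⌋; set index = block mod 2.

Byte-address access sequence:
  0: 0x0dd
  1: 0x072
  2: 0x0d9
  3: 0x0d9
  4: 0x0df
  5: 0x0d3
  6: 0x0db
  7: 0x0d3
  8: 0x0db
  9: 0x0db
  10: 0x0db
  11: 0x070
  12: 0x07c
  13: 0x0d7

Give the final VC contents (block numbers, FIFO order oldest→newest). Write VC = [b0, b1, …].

VC = [7]

#0 0xdd→b13/s1 MISS; vc=[]
#1 0x72→b7/s1 MISS; vc=[13]
#2 0xd9→b13/s1 VC-HIT; vc=[7]
#3 0xd9→b13/s1 L1-HIT; vc=[7]
#4 0xdf→b13/s1 L1-HIT; vc=[7]
#5 0xd3→b13/s1 L1-HIT; vc=[7]
#6 0xdb→b13/s1 L1-HIT; vc=[7]
#7 0xd3→b13/s1 L1-HIT; vc=[7]
#8 0xdb→b13/s1 L1-HIT; vc=[7]
#9 0xdb→b13/s1 L1-HIT; vc=[7]
#10 0xdb→b13/s1 L1-HIT; vc=[7]
#11 0x70→b7/s1 VC-HIT; vc=[13]
#12 0x7c→b7/s1 L1-HIT; vc=[13]
#13 0xd7→b13/s1 VC-HIT; vc=[7]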